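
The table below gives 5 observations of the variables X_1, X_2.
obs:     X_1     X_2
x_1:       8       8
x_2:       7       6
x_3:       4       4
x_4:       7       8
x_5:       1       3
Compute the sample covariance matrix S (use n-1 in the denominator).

Step 1 — column means:
  mean(X_1) = (8 + 7 + 4 + 7 + 1) / 5 = 27/5 = 5.4
  mean(X_2) = (8 + 6 + 4 + 8 + 3) / 5 = 29/5 = 5.8

Step 2 — sample covariance S[i,j] = (1/(n-1)) · Σ_k (x_{k,i} - mean_i) · (x_{k,j} - mean_j), with n-1 = 4.
  S[X_1,X_1] = ((2.6)·(2.6) + (1.6)·(1.6) + (-1.4)·(-1.4) + (1.6)·(1.6) + (-4.4)·(-4.4)) / 4 = 33.2/4 = 8.3
  S[X_1,X_2] = ((2.6)·(2.2) + (1.6)·(0.2) + (-1.4)·(-1.8) + (1.6)·(2.2) + (-4.4)·(-2.8)) / 4 = 24.4/4 = 6.1
  S[X_2,X_2] = ((2.2)·(2.2) + (0.2)·(0.2) + (-1.8)·(-1.8) + (2.2)·(2.2) + (-2.8)·(-2.8)) / 4 = 20.8/4 = 5.2

S is symmetric (S[j,i] = S[i,j]). Assembling:

S = [[8.3, 6.1],
 [6.1, 5.2]]


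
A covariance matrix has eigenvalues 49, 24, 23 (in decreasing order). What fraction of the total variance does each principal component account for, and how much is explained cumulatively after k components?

Step 1 — total variance = trace(Sigma) = Σ λ_i = 49 + 24 + 23 = 96.

Step 2 — fraction explained by component i = λ_i / Σ λ:
  PC1: 49/96 = 0.5104
  PC2: 24/96 = 0.25
  PC3: 23/96 = 0.2396

Step 3 — cumulative fraction after k components = (λ_1 + ... + λ_k) / Σ λ:
  k = 1: 49/96 = 0.5104
  k = 2: (49 + 24)/96 = 73/96 = 0.7604
  k = 3: (49 + 24 + 23)/96 = 96/96 = 1

Summary (fraction, with percent):

explained: PC1 0.5104 (51.04%), PC2 0.25 (25%), PC3 0.2396 (23.96%);  cumulative: 0.5104, 0.7604, 1


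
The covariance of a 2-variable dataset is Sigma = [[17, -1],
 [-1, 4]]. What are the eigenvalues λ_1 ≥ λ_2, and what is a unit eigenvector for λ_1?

Step 1 — characteristic polynomial of 2×2 Sigma:
  det(Sigma - λI) = λ² - trace · λ + det = 0.
  trace = 17 + 4 = 21, det = 17·4 - (-1)² = 67.
Step 2 — discriminant:
  Δ = trace² - 4·det = 441 - 268 = 173.
Step 3 — eigenvalues:
  λ = (trace ± √Δ)/2 = (21 ± 13.1529)/2,
  λ_1 = 17.0765,  λ_2 = 3.9235.

Step 4 — unit eigenvector for λ_1: solve (Sigma - λ_1 I)v = 0. First row:
  (17 - 17.0765)·v_x + (-1)·v_y = 0, i.e. (-0.0765)·v_x + (-1)·v_y = 0,
  so v ∝ (b, λ_1 - a) = (-1, 0.0765); multiply by -1 so the first entry is positive: u = (1, -0.0765).
  ||u|| = √((1)² + (-0.0765)²) = √(1.0058) ≈ 1.0029,
  v_1 = u/||u|| ≈ (0.9971, -0.0763) (||v_1|| = 1).

λ_1 = 17.0765,  λ_2 = 3.9235;  v_1 ≈ (0.9971, -0.0763)


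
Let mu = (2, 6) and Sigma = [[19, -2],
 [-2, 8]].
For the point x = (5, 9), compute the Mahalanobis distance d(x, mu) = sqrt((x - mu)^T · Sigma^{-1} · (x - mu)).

Step 1 — centre the observation: (x - mu) = (3, 3).

Step 2 — invert Sigma. det(Sigma) = 19·8 - (-2)² = 148.
  Sigma^{-1} = (1/det) · [[d, -b], [-b, a]] = [[0.0541, 0.0135],
 [0.0135, 0.1284]].

Step 3 — form the quadratic (x - mu)^T · Sigma^{-1} · (x - mu):
  Sigma^{-1} · (x - mu) = (0.2027, 0.4257).
  (x - mu)^T · [Sigma^{-1} · (x - mu)] = (3)·(0.2027) + (3)·(0.4257) = 1.8851.

Step 4 — take square root: d = √(1.8851) ≈ 1.373.

d(x, mu) = √(1.8851) ≈ 1.373


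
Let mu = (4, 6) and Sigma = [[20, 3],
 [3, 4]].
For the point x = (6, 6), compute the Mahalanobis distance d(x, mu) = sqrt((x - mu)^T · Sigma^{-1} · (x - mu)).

Step 1 — centre the observation: (x - mu) = (2, 0).

Step 2 — invert Sigma. det(Sigma) = 20·4 - (3)² = 71.
  Sigma^{-1} = (1/det) · [[d, -b], [-b, a]] = [[0.0563, -0.0423],
 [-0.0423, 0.2817]].

Step 3 — form the quadratic (x - mu)^T · Sigma^{-1} · (x - mu):
  Sigma^{-1} · (x - mu) = (0.1127, -0.0845).
  (x - mu)^T · [Sigma^{-1} · (x - mu)] = (2)·(0.1127) + (0)·(-0.0845) = 0.2254.

Step 4 — take square root: d = √(0.2254) ≈ 0.4747.

d(x, mu) = √(0.2254) ≈ 0.4747


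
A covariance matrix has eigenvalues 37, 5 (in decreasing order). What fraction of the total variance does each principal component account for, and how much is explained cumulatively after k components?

Step 1 — total variance = trace(Sigma) = Σ λ_i = 37 + 5 = 42.

Step 2 — fraction explained by component i = λ_i / Σ λ:
  PC1: 37/42 = 0.881
  PC2: 5/42 = 0.119

Step 3 — cumulative fraction after k components = (λ_1 + ... + λ_k) / Σ λ:
  k = 1: 37/42 = 0.881
  k = 2: (37 + 5)/42 = 42/42 = 1

Summary (fraction, with percent):

explained: PC1 0.881 (88.1%), PC2 0.119 (11.9%);  cumulative: 0.881, 1


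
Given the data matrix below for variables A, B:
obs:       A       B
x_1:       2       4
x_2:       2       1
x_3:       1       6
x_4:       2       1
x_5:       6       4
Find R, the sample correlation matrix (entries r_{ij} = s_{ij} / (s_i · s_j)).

Step 1 — column means:
  mean(A) = (2 + 2 + 1 + 2 + 6) / 5 = 13/5 = 2.6
  mean(B) = (4 + 1 + 6 + 1 + 4) / 5 = 16/5 = 3.2

Step 2 — sample variances and covariances s[i,j] = (1/(n-1)) · Σ_k (x_{k,i} - mean_i) · (x_{k,j} - mean_j), with n-1 = 4:
  s[A,A] = ((-0.6)·(-0.6) + (-0.6)·(-0.6) + (-1.6)·(-1.6) + (-0.6)·(-0.6) + (3.4)·(3.4)) / 4 = 15.2/4 = 3.8
  s[A,B] = ((-0.6)·(0.8) + (-0.6)·(-2.2) + (-1.6)·(2.8) + (-0.6)·(-2.2) + (3.4)·(0.8)) / 4 = 0.4/4 = 0.1
  s[B,B] = ((0.8)·(0.8) + (-2.2)·(-2.2) + (2.8)·(2.8) + (-2.2)·(-2.2) + (0.8)·(0.8)) / 4 = 18.8/4 = 4.7
  Sample standard deviations s_i = √(s[i,i]):
  s(A) = √(3.8) = 1.9494
  s(B) = √(4.7) = 2.1679

Step 3 — r_{ij} = s_{ij} / (s_i · s_j):
  r[A,A] = 1 (diagonal).
  r[A,B] = 0.1 / (1.9494 · 2.1679) = 0.1 / 4.2261 = 0.0237
  r[B,B] = 1 (diagonal).

R is symmetric with unit diagonal. Assembling:

R = [[1, 0.0237],
 [0.0237, 1]]


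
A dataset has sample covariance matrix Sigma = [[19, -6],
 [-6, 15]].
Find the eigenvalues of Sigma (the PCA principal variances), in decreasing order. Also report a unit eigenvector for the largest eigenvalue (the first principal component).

Step 1 — characteristic polynomial of 2×2 Sigma:
  det(Sigma - λI) = λ² - trace · λ + det = 0.
  trace = 19 + 15 = 34, det = 19·15 - (-6)² = 249.
Step 2 — discriminant:
  Δ = trace² - 4·det = 1156 - 996 = 160.
Step 3 — eigenvalues:
  λ = (trace ± √Δ)/2 = (34 ± 12.6491)/2,
  λ_1 = 23.3246,  λ_2 = 10.6754.

Step 4 — unit eigenvector for λ_1: solve (Sigma - λ_1 I)v = 0. First row:
  (19 - 23.3246)·v_x + (-6)·v_y = 0, i.e. (-4.3246)·v_x + (-6)·v_y = 0,
  so v ∝ (b, λ_1 - a) = (-6, 4.3246); multiply by -1 so the first entry is positive: u = (6, -4.3246).
  ||u|| = √((6)² + (-4.3246)²) = √(54.7018) ≈ 7.3961,
  v_1 = u/||u|| ≈ (0.8112, -0.5847) (||v_1|| = 1).

λ_1 = 23.3246,  λ_2 = 10.6754;  v_1 ≈ (0.8112, -0.5847)


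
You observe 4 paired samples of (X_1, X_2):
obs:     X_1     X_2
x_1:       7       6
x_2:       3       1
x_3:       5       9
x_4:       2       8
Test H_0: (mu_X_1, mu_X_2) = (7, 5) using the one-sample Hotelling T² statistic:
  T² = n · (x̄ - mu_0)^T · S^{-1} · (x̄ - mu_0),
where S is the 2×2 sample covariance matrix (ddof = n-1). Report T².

Step 1 — sample mean vector:
  mean(X_1) = (7 + 3 + 5 + 2) / 4 = 17/4 = 4.25
  mean(X_2) = (6 + 1 + 9 + 8) / 4 = 24/4 = 6
  x̄ = (4.25, 6),  deviation x̄ - mu_0 = (4.25, 6) - (7, 5) = (-2.75, 1).

Step 2 — sample covariance matrix, S[i,j] = (1/(n-1)) · Σ_k (x_{k,i} - mean_i) · (x_{k,j} - mean_j), divisor n-1 = 3:
  S[X_1,X_1] = ((2.75)·(2.75) + (-1.25)·(-1.25) + (0.75)·(0.75) + (-2.25)·(-2.25)) / 3 = 14.75/3 = 4.9167
  S[X_1,X_2] = ((2.75)·(0) + (-1.25)·(-5) + (0.75)·(3) + (-2.25)·(2)) / 3 = 4/3 = 1.3333
  S[X_2,X_2] = ((0)·(0) + (-5)·(-5) + (3)·(3) + (2)·(2)) / 3 = 38/3 = 12.6667
  S = [[4.9167, 1.3333],
 [1.3333, 12.6667]].

Step 3 — invert S. det(S) = 4.9167·12.6667 - (1.3333)² = 60.5.
  S^{-1} = (1/det) · [[d, -b], [-b, a]] = [[0.2094, -0.022],
 [-0.022, 0.0813]].

Step 4 — quadratic form (x̄ - mu_0)^T · S^{-1} · (x̄ - mu_0):
  S^{-1} · (x̄ - mu_0) = (-0.5978, 0.1419),
  (x̄ - mu_0)^T · [...] = (-2.75)·(-0.5978) + (1)·(0.1419) = 1.7858.

Step 5 — scale by n: T² = 4 · 1.7858 = 7.1433.

T² ≈ 7.1433


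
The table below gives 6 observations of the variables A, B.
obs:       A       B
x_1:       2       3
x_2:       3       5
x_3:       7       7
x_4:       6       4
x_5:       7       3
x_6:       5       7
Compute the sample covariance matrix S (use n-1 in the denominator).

Step 1 — column means:
  mean(A) = (2 + 3 + 7 + 6 + 7 + 5) / 6 = 30/6 = 5
  mean(B) = (3 + 5 + 7 + 4 + 3 + 7) / 6 = 29/6 = 4.8333

Step 2 — sample covariance S[i,j] = (1/(n-1)) · Σ_k (x_{k,i} - mean_i) · (x_{k,j} - mean_j), with n-1 = 5.
  S[A,A] = ((-3)·(-3) + (-2)·(-2) + (2)·(2) + (1)·(1) + (2)·(2) + (0)·(0)) / 5 = 22/5 = 4.4
  S[A,B] = ((-3)·(-1.8333) + (-2)·(0.1667) + (2)·(2.1667) + (1)·(-0.8333) + (2)·(-1.8333) + (0)·(2.1667)) / 5 = 5/5 = 1
  S[B,B] = ((-1.8333)·(-1.8333) + (0.1667)·(0.1667) + (2.1667)·(2.1667) + (-0.8333)·(-0.8333) + (-1.8333)·(-1.8333) + (2.1667)·(2.1667)) / 5 = 16.8333/5 = 3.3667

S is symmetric (S[j,i] = S[i,j]). Assembling:

S = [[4.4, 1],
 [1, 3.3667]]


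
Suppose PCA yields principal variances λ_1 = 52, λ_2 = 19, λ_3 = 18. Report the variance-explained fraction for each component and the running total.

Step 1 — total variance = trace(Sigma) = Σ λ_i = 52 + 19 + 18 = 89.

Step 2 — fraction explained by component i = λ_i / Σ λ:
  PC1: 52/89 = 0.5843
  PC2: 19/89 = 0.2135
  PC3: 18/89 = 0.2022

Step 3 — cumulative fraction after k components = (λ_1 + ... + λ_k) / Σ λ:
  k = 1: 52/89 = 0.5843
  k = 2: (52 + 19)/89 = 71/89 = 0.7978
  k = 3: (52 + 19 + 18)/89 = 89/89 = 1

Summary (fraction, with percent):

explained: PC1 0.5843 (58.43%), PC2 0.2135 (21.35%), PC3 0.2022 (20.22%);  cumulative: 0.5843, 0.7978, 1


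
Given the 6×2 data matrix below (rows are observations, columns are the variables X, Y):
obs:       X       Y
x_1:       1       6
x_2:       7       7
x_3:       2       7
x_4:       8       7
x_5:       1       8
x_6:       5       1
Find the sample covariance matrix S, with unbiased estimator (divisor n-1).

Step 1 — column means:
  mean(X) = (1 + 7 + 2 + 8 + 1 + 5) / 6 = 24/6 = 4
  mean(Y) = (6 + 7 + 7 + 7 + 8 + 1) / 6 = 36/6 = 6

Step 2 — sample covariance S[i,j] = (1/(n-1)) · Σ_k (x_{k,i} - mean_i) · (x_{k,j} - mean_j), with n-1 = 5.
  S[X,X] = ((-3)·(-3) + (3)·(3) + (-2)·(-2) + (4)·(4) + (-3)·(-3) + (1)·(1)) / 5 = 48/5 = 9.6
  S[X,Y] = ((-3)·(0) + (3)·(1) + (-2)·(1) + (4)·(1) + (-3)·(2) + (1)·(-5)) / 5 = -6/5 = -1.2
  S[Y,Y] = ((0)·(0) + (1)·(1) + (1)·(1) + (1)·(1) + (2)·(2) + (-5)·(-5)) / 5 = 32/5 = 6.4

S is symmetric (S[j,i] = S[i,j]). Assembling:

S = [[9.6, -1.2],
 [-1.2, 6.4]]


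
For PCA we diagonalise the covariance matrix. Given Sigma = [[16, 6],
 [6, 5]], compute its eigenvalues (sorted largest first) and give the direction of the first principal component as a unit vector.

Step 1 — characteristic polynomial of 2×2 Sigma:
  det(Sigma - λI) = λ² - trace · λ + det = 0.
  trace = 16 + 5 = 21, det = 16·5 - (6)² = 44.
Step 2 — discriminant:
  Δ = trace² - 4·det = 441 - 176 = 265.
Step 3 — eigenvalues:
  λ = (trace ± √Δ)/2 = (21 ± 16.2788)/2,
  λ_1 = 18.6394,  λ_2 = 2.3606.

Step 4 — unit eigenvector for λ_1: solve (Sigma - λ_1 I)v = 0. First row:
  (16 - 18.6394)·v_x + (6)·v_y = 0, i.e. (-2.6394)·v_x + (6)·v_y = 0,
  so v ∝ (b, λ_1 - a) = (6, 2.6394) = u.
  ||u|| = √((6)² + (2.6394)²) = √(42.9665) ≈ 6.5549,
  v_1 = u/||u|| ≈ (0.9153, 0.4027) (||v_1|| = 1).

λ_1 = 18.6394,  λ_2 = 2.3606;  v_1 ≈ (0.9153, 0.4027)


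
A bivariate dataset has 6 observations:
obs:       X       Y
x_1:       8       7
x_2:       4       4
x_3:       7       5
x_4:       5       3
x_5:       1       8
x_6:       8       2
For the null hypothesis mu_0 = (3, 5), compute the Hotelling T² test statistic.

Step 1 — sample mean vector:
  mean(X) = (8 + 4 + 7 + 5 + 1 + 8) / 6 = 33/6 = 5.5
  mean(Y) = (7 + 4 + 5 + 3 + 8 + 2) / 6 = 29/6 = 4.8333
  x̄ = (5.5, 4.8333),  deviation x̄ - mu_0 = (5.5, 4.8333) - (3, 5) = (2.5, -0.1667).

Step 2 — sample covariance matrix, S[i,j] = (1/(n-1)) · Σ_k (x_{k,i} - mean_i) · (x_{k,j} - mean_j), divisor n-1 = 5:
  S[X,X] = ((2.5)·(2.5) + (-1.5)·(-1.5) + (1.5)·(1.5) + (-0.5)·(-0.5) + (-4.5)·(-4.5) + (2.5)·(2.5)) / 5 = 37.5/5 = 7.5
  S[X,Y] = ((2.5)·(2.1667) + (-1.5)·(-0.8333) + (1.5)·(0.1667) + (-0.5)·(-1.8333) + (-4.5)·(3.1667) + (2.5)·(-2.8333)) / 5 = -13.5/5 = -2.7
  S[Y,Y] = ((2.1667)·(2.1667) + (-0.8333)·(-0.8333) + (0.1667)·(0.1667) + (-1.8333)·(-1.8333) + (3.1667)·(3.1667) + (-2.8333)·(-2.8333)) / 5 = 26.8333/5 = 5.3667
  S = [[7.5, -2.7],
 [-2.7, 5.3667]].

Step 3 — invert S. det(S) = 7.5·5.3667 - (-2.7)² = 32.96.
  S^{-1} = (1/det) · [[d, -b], [-b, a]] = [[0.1628, 0.0819],
 [0.0819, 0.2275]].

Step 4 — quadratic form (x̄ - mu_0)^T · S^{-1} · (x̄ - mu_0):
  S^{-1} · (x̄ - mu_0) = (0.3934, 0.1669),
  (x̄ - mu_0)^T · [...] = (2.5)·(0.3934) + (-0.1667)·(0.1669) = 0.9557.

Step 5 — scale by n: T² = 6 · 0.9557 = 5.7342.

T² ≈ 5.7342


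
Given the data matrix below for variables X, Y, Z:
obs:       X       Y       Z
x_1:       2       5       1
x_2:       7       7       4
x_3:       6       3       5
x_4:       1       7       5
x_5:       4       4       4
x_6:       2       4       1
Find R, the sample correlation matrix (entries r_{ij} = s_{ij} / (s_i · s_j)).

Step 1 — column means:
  mean(X) = (2 + 7 + 6 + 1 + 4 + 2) / 6 = 22/6 = 3.6667
  mean(Y) = (5 + 7 + 3 + 7 + 4 + 4) / 6 = 30/6 = 5
  mean(Z) = (1 + 4 + 5 + 5 + 4 + 1) / 6 = 20/6 = 3.3333

Step 2 — sample variances and covariances s[i,j] = (1/(n-1)) · Σ_k (x_{k,i} - mean_i) · (x_{k,j} - mean_j), with n-1 = 5:
  s[X,X] = ((-1.6667)·(-1.6667) + (3.3333)·(3.3333) + (2.3333)·(2.3333) + (-2.6667)·(-2.6667) + (0.3333)·(0.3333) + (-1.6667)·(-1.6667)) / 5 = 29.3333/5 = 5.8667
  s[X,Y] = ((-1.6667)·(0) + (3.3333)·(2) + (2.3333)·(-2) + (-2.6667)·(2) + (0.3333)·(-1) + (-1.6667)·(-1)) / 5 = -2/5 = -0.4
  s[X,Z] = ((-1.6667)·(-2.3333) + (3.3333)·(0.6667) + (2.3333)·(1.6667) + (-2.6667)·(1.6667) + (0.3333)·(0.6667) + (-1.6667)·(-2.3333)) / 5 = 9.6667/5 = 1.9333
  s[Y,Y] = ((0)·(0) + (2)·(2) + (-2)·(-2) + (2)·(2) + (-1)·(-1) + (-1)·(-1)) / 5 = 14/5 = 2.8
  s[Y,Z] = ((0)·(-2.3333) + (2)·(0.6667) + (-2)·(1.6667) + (2)·(1.6667) + (-1)·(0.6667) + (-1)·(-2.3333)) / 5 = 3/5 = 0.6
  s[Z,Z] = ((-2.3333)·(-2.3333) + (0.6667)·(0.6667) + (1.6667)·(1.6667) + (1.6667)·(1.6667) + (0.6667)·(0.6667) + (-2.3333)·(-2.3333)) / 5 = 17.3333/5 = 3.4667
  Sample standard deviations s_i = √(s[i,i]):
  s(X) = √(5.8667) = 2.4221
  s(Y) = √(2.8) = 1.6733
  s(Z) = √(3.4667) = 1.8619

Step 3 — r_{ij} = s_{ij} / (s_i · s_j):
  r[X,X] = 1 (diagonal).
  r[X,Y] = -0.4 / (2.4221 · 1.6733) = -0.4 / 4.053 = -0.0987
  r[X,Z] = 1.9333 / (2.4221 · 1.8619) = 1.9333 / 4.5097 = 0.4287
  r[Y,Y] = 1 (diagonal).
  r[Y,Z] = 0.6 / (1.6733 · 1.8619) = 0.6 / 3.1156 = 0.1926
  r[Z,Z] = 1 (diagonal).

R is symmetric with unit diagonal. Assembling:

R = [[1, -0.0987, 0.4287],
 [-0.0987, 1, 0.1926],
 [0.4287, 0.1926, 1]]


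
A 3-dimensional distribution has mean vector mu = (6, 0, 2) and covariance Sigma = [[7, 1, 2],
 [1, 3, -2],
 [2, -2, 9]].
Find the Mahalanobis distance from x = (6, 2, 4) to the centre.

Step 1 — centre the observation: (x - mu) = (0, 2, 2).

Step 2 — invert Sigma (cofactor / det for 3×3, or solve directly):
  Sigma^{-1} = [[0.1742, -0.0985, -0.0606],
 [-0.0985, 0.447, 0.1212],
 [-0.0606, 0.1212, 0.1515]].

Step 3 — form the quadratic (x - mu)^T · Sigma^{-1} · (x - mu):
  Sigma^{-1} · (x - mu) = (-0.3182, 1.1364, 0.5455).
  (x - mu)^T · [Sigma^{-1} · (x - mu)] = (0)·(-0.3182) + (2)·(1.1364) + (2)·(0.5455) = 3.3636.

Step 4 — take square root: d = √(3.3636) ≈ 1.834.

d(x, mu) = √(3.3636) ≈ 1.834


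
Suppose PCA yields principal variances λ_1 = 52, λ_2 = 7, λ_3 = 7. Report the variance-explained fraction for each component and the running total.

Step 1 — total variance = trace(Sigma) = Σ λ_i = 52 + 7 + 7 = 66.

Step 2 — fraction explained by component i = λ_i / Σ λ:
  PC1: 52/66 = 0.7879
  PC2: 7/66 = 0.1061
  PC3: 7/66 = 0.1061

Step 3 — cumulative fraction after k components = (λ_1 + ... + λ_k) / Σ λ:
  k = 1: 52/66 = 0.7879
  k = 2: (52 + 7)/66 = 59/66 = 0.8939
  k = 3: (52 + 7 + 7)/66 = 66/66 = 1

Summary (fraction, with percent):

explained: PC1 0.7879 (78.79%), PC2 0.1061 (10.61%), PC3 0.1061 (10.61%);  cumulative: 0.7879, 0.8939, 1


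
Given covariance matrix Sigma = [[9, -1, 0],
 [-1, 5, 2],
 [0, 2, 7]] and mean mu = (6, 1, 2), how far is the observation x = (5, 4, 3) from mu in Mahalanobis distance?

Step 1 — centre the observation: (x - mu) = (-1, 3, 1).

Step 2 — invert Sigma (cofactor / det for 3×3, or solve directly):
  Sigma^{-1} = [[0.114, 0.0257, -0.0074],
 [0.0257, 0.2316, -0.0662],
 [-0.0074, -0.0662, 0.1618]].

Step 3 — form the quadratic (x - mu)^T · Sigma^{-1} · (x - mu):
  Sigma^{-1} · (x - mu) = (-0.0441, 0.6029, -0.0294).
  (x - mu)^T · [Sigma^{-1} · (x - mu)] = (-1)·(-0.0441) + (3)·(0.6029) + (1)·(-0.0294) = 1.8235.

Step 4 — take square root: d = √(1.8235) ≈ 1.3504.

d(x, mu) = √(1.8235) ≈ 1.3504


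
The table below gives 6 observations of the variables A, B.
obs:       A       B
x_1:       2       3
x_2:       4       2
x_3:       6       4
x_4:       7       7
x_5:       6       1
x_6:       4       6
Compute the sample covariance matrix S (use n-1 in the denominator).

Step 1 — column means:
  mean(A) = (2 + 4 + 6 + 7 + 6 + 4) / 6 = 29/6 = 4.8333
  mean(B) = (3 + 2 + 4 + 7 + 1 + 6) / 6 = 23/6 = 3.8333

Step 2 — sample covariance S[i,j] = (1/(n-1)) · Σ_k (x_{k,i} - mean_i) · (x_{k,j} - mean_j), with n-1 = 5.
  S[A,A] = ((-2.8333)·(-2.8333) + (-0.8333)·(-0.8333) + (1.1667)·(1.1667) + (2.1667)·(2.1667) + (1.1667)·(1.1667) + (-0.8333)·(-0.8333)) / 5 = 16.8333/5 = 3.3667
  S[A,B] = ((-2.8333)·(-0.8333) + (-0.8333)·(-1.8333) + (1.1667)·(0.1667) + (2.1667)·(3.1667) + (1.1667)·(-2.8333) + (-0.8333)·(2.1667)) / 5 = 5.8333/5 = 1.1667
  S[B,B] = ((-0.8333)·(-0.8333) + (-1.8333)·(-1.8333) + (0.1667)·(0.1667) + (3.1667)·(3.1667) + (-2.8333)·(-2.8333) + (2.1667)·(2.1667)) / 5 = 26.8333/5 = 5.3667

S is symmetric (S[j,i] = S[i,j]). Assembling:

S = [[3.3667, 1.1667],
 [1.1667, 5.3667]]


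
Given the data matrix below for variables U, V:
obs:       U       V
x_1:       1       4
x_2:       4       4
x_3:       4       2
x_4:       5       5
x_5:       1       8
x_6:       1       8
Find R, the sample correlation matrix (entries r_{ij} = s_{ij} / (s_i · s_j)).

Step 1 — column means:
  mean(U) = (1 + 4 + 4 + 5 + 1 + 1) / 6 = 16/6 = 2.6667
  mean(V) = (4 + 4 + 2 + 5 + 8 + 8) / 6 = 31/6 = 5.1667

Step 2 — sample variances and covariances s[i,j] = (1/(n-1)) · Σ_k (x_{k,i} - mean_i) · (x_{k,j} - mean_j), with n-1 = 5:
  s[U,U] = ((-1.6667)·(-1.6667) + (1.3333)·(1.3333) + (1.3333)·(1.3333) + (2.3333)·(2.3333) + (-1.6667)·(-1.6667) + (-1.6667)·(-1.6667)) / 5 = 17.3333/5 = 3.4667
  s[U,V] = ((-1.6667)·(-1.1667) + (1.3333)·(-1.1667) + (1.3333)·(-3.1667) + (2.3333)·(-0.1667) + (-1.6667)·(2.8333) + (-1.6667)·(2.8333)) / 5 = -13.6667/5 = -2.7333
  s[V,V] = ((-1.1667)·(-1.1667) + (-1.1667)·(-1.1667) + (-3.1667)·(-3.1667) + (-0.1667)·(-0.1667) + (2.8333)·(2.8333) + (2.8333)·(2.8333)) / 5 = 28.8333/5 = 5.7667
  Sample standard deviations s_i = √(s[i,i]):
  s(U) = √(3.4667) = 1.8619
  s(V) = √(5.7667) = 2.4014

Step 3 — r_{ij} = s_{ij} / (s_i · s_j):
  r[U,U] = 1 (diagonal).
  r[U,V] = -2.7333 / (1.8619 · 2.4014) = -2.7333 / 4.4711 = -0.6113
  r[V,V] = 1 (diagonal).

R is symmetric with unit diagonal. Assembling:

R = [[1, -0.6113],
 [-0.6113, 1]]


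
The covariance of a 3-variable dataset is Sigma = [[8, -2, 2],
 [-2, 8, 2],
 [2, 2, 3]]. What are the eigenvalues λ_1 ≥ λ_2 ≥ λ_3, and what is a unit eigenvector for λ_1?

Step 1 — characteristic polynomial p(λ) = det(λI - Sigma) = λ³ - tr·λ² + c_1·λ - det, where tr = trace, c_1 = sum of the principal 2×2 minors, det = det(Sigma):
  tr = 8 + 8 + 3 = 19,
  c_1 = (8·8 - (-2)²) + (8·3 - (2)²) + (8·3 - (2)²) = 60 + 20 + 20 = 100,
  det = 8·(8·3 - (2)²) - (-2)·((-2)·3 - (2)·(2)) + (2)·((-2)·(2) - 8·(2)) = 8·(20) - (-2)·(-10) + (2)·(-20) = 100.
  So p(λ) = λ³ - 19λ² + 100λ - 100.
Step 2 — look for an integer root (rational root theorem: any rational root is an integer divisor of 100). Testing λ = 10:
  p(10) = 1000 - 1900 + 1000 - 100 = 0  ✓
  Dividing out (λ - 10): p(λ) = (λ - 10)(λ² - 9λ + 10).
Step 3 — remaining eigenvalues from the quadratic λ² - 9λ + 10 = 0:
  Δ = 9² - 4·10 = 81 - 40 = 41,  λ = (9 ± √41)/2 = (9 ± 6.4031)/2 ≈ 7.7016 or 1.2984.
  Sorted: λ_1 = 10,  λ_2 = 7.7016,  λ_3 = 1.2984  (check: sum = 19 = tr ✓).

Step 4 — unit eigenvector for λ_1 = 10: v spans the null space of (Sigma - λ_1 I), whose rows are
  r_1 = (-2, -2, 2),  r_2 = (-2, -2, 2),  r_3 = (2, 2, -7).
  v is orthogonal to every row, so take v ∝ r_1 × r_3 = ((-2)·(-7) - (2)·(2), (2)·(2) - (-2)·(-7), (-2)·(2) - (-2)·(2)) = (10, -10, 0).
  Rescale (divide by 10): u = (1, -1, 0).
  ||u|| = √((1)² + (-1)² + (0)²) = √(2) ≈ 1.4142,  v_1 = u/||u|| ≈ (0.7071, -0.7071, 0) (||v_1|| = 1).

λ_1 = 10,  λ_2 = 7.7016,  λ_3 = 1.2984;  v_1 ≈ (0.7071, -0.7071, 0)


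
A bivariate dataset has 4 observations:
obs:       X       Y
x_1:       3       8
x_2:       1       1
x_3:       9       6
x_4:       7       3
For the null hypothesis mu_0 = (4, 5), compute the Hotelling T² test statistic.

Step 1 — sample mean vector:
  mean(X) = (3 + 1 + 9 + 7) / 4 = 20/4 = 5
  mean(Y) = (8 + 1 + 6 + 3) / 4 = 18/4 = 4.5
  x̄ = (5, 4.5),  deviation x̄ - mu_0 = (5, 4.5) - (4, 5) = (1, -0.5).

Step 2 — sample covariance matrix, S[i,j] = (1/(n-1)) · Σ_k (x_{k,i} - mean_i) · (x_{k,j} - mean_j), divisor n-1 = 3:
  S[X,X] = ((-2)·(-2) + (-4)·(-4) + (4)·(4) + (2)·(2)) / 3 = 40/3 = 13.3333
  S[X,Y] = ((-2)·(3.5) + (-4)·(-3.5) + (4)·(1.5) + (2)·(-1.5)) / 3 = 10/3 = 3.3333
  S[Y,Y] = ((3.5)·(3.5) + (-3.5)·(-3.5) + (1.5)·(1.5) + (-1.5)·(-1.5)) / 3 = 29/3 = 9.6667
  S = [[13.3333, 3.3333],
 [3.3333, 9.6667]].

Step 3 — invert S. det(S) = 13.3333·9.6667 - (3.3333)² = 117.7778.
  S^{-1} = (1/det) · [[d, -b], [-b, a]] = [[0.0821, -0.0283],
 [-0.0283, 0.1132]].

Step 4 — quadratic form (x̄ - mu_0)^T · S^{-1} · (x̄ - mu_0):
  S^{-1} · (x̄ - mu_0) = (0.0962, -0.0849),
  (x̄ - mu_0)^T · [...] = (1)·(0.0962) + (-0.5)·(-0.0849) = 0.1387.

Step 5 — scale by n: T² = 4 · 0.1387 = 0.5547.

T² ≈ 0.5547


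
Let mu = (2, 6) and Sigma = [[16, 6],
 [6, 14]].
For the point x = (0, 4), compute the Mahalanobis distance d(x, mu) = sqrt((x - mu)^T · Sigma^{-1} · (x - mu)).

Step 1 — centre the observation: (x - mu) = (-2, -2).

Step 2 — invert Sigma. det(Sigma) = 16·14 - (6)² = 188.
  Sigma^{-1} = (1/det) · [[d, -b], [-b, a]] = [[0.0745, -0.0319],
 [-0.0319, 0.0851]].

Step 3 — form the quadratic (x - mu)^T · Sigma^{-1} · (x - mu):
  Sigma^{-1} · (x - mu) = (-0.0851, -0.1064).
  (x - mu)^T · [Sigma^{-1} · (x - mu)] = (-2)·(-0.0851) + (-2)·(-0.1064) = 0.383.

Step 4 — take square root: d = √(0.383) ≈ 0.6189.

d(x, mu) = √(0.383) ≈ 0.6189


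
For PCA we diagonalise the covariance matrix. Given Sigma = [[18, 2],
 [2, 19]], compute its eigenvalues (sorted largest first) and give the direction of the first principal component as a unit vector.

Step 1 — characteristic polynomial of 2×2 Sigma:
  det(Sigma - λI) = λ² - trace · λ + det = 0.
  trace = 18 + 19 = 37, det = 18·19 - (2)² = 338.
Step 2 — discriminant:
  Δ = trace² - 4·det = 1369 - 1352 = 17.
Step 3 — eigenvalues:
  λ = (trace ± √Δ)/2 = (37 ± 4.1231)/2,
  λ_1 = 20.5616,  λ_2 = 16.4384.

Step 4 — unit eigenvector for λ_1: solve (Sigma - λ_1 I)v = 0. First row:
  (18 - 20.5616)·v_x + (2)·v_y = 0, i.e. (-2.5616)·v_x + (2)·v_y = 0,
  so v ∝ (b, λ_1 - a) = (2, 2.5616) = u.
  ||u|| = √((2)² + (2.5616)²) = √(10.5616) ≈ 3.2499,
  v_1 = u/||u|| ≈ (0.6154, 0.7882) (||v_1|| = 1).

λ_1 = 20.5616,  λ_2 = 16.4384;  v_1 ≈ (0.6154, 0.7882)


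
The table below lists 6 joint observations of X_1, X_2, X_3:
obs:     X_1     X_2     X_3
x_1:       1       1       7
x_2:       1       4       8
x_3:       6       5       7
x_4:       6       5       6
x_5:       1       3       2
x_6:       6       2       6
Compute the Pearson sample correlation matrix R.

Step 1 — column means:
  mean(X_1) = (1 + 1 + 6 + 6 + 1 + 6) / 6 = 21/6 = 3.5
  mean(X_2) = (1 + 4 + 5 + 5 + 3 + 2) / 6 = 20/6 = 3.3333
  mean(X_3) = (7 + 8 + 7 + 6 + 2 + 6) / 6 = 36/6 = 6

Step 2 — sample variances and covariances s[i,j] = (1/(n-1)) · Σ_k (x_{k,i} - mean_i) · (x_{k,j} - mean_j), with n-1 = 5:
  s[X_1,X_1] = ((-2.5)·(-2.5) + (-2.5)·(-2.5) + (2.5)·(2.5) + (2.5)·(2.5) + (-2.5)·(-2.5) + (2.5)·(2.5)) / 5 = 37.5/5 = 7.5
  s[X_1,X_2] = ((-2.5)·(-2.3333) + (-2.5)·(0.6667) + (2.5)·(1.6667) + (2.5)·(1.6667) + (-2.5)·(-0.3333) + (2.5)·(-1.3333)) / 5 = 10/5 = 2
  s[X_1,X_3] = ((-2.5)·(1) + (-2.5)·(2) + (2.5)·(1) + (2.5)·(0) + (-2.5)·(-4) + (2.5)·(0)) / 5 = 5/5 = 1
  s[X_2,X_2] = ((-2.3333)·(-2.3333) + (0.6667)·(0.6667) + (1.6667)·(1.6667) + (1.6667)·(1.6667) + (-0.3333)·(-0.3333) + (-1.3333)·(-1.3333)) / 5 = 13.3333/5 = 2.6667
  s[X_2,X_3] = ((-2.3333)·(1) + (0.6667)·(2) + (1.6667)·(1) + (1.6667)·(0) + (-0.3333)·(-4) + (-1.3333)·(0)) / 5 = 2/5 = 0.4
  s[X_3,X_3] = ((1)·(1) + (2)·(2) + (1)·(1) + (0)·(0) + (-4)·(-4) + (0)·(0)) / 5 = 22/5 = 4.4
  Sample standard deviations s_i = √(s[i,i]):
  s(X_1) = √(7.5) = 2.7386
  s(X_2) = √(2.6667) = 1.633
  s(X_3) = √(4.4) = 2.0976

Step 3 — r_{ij} = s_{ij} / (s_i · s_j):
  r[X_1,X_1] = 1 (diagonal).
  r[X_1,X_2] = 2 / (2.7386 · 1.633) = 2 / 4.4721 = 0.4472
  r[X_1,X_3] = 1 / (2.7386 · 2.0976) = 1 / 5.7446 = 0.1741
  r[X_2,X_2] = 1 (diagonal).
  r[X_2,X_3] = 0.4 / (1.633 · 2.0976) = 0.4 / 3.4254 = 0.1168
  r[X_3,X_3] = 1 (diagonal).

R is symmetric with unit diagonal. Assembling:

R = [[1, 0.4472, 0.1741],
 [0.4472, 1, 0.1168],
 [0.1741, 0.1168, 1]]


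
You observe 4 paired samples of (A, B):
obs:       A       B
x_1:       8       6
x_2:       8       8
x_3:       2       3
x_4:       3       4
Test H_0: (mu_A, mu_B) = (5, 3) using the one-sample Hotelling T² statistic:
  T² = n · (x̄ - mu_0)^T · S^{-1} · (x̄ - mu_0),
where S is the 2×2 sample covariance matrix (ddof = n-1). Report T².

Step 1 — sample mean vector:
  mean(A) = (8 + 8 + 2 + 3) / 4 = 21/4 = 5.25
  mean(B) = (6 + 8 + 3 + 4) / 4 = 21/4 = 5.25
  x̄ = (5.25, 5.25),  deviation x̄ - mu_0 = (5.25, 5.25) - (5, 3) = (0.25, 2.25).

Step 2 — sample covariance matrix, S[i,j] = (1/(n-1)) · Σ_k (x_{k,i} - mean_i) · (x_{k,j} - mean_j), divisor n-1 = 3:
  S[A,A] = ((2.75)·(2.75) + (2.75)·(2.75) + (-3.25)·(-3.25) + (-2.25)·(-2.25)) / 3 = 30.75/3 = 10.25
  S[A,B] = ((2.75)·(0.75) + (2.75)·(2.75) + (-3.25)·(-2.25) + (-2.25)·(-1.25)) / 3 = 19.75/3 = 6.5833
  S[B,B] = ((0.75)·(0.75) + (2.75)·(2.75) + (-2.25)·(-2.25) + (-1.25)·(-1.25)) / 3 = 14.75/3 = 4.9167
  S = [[10.25, 6.5833],
 [6.5833, 4.9167]].

Step 3 — invert S. det(S) = 10.25·4.9167 - (6.5833)² = 7.0556.
  S^{-1} = (1/det) · [[d, -b], [-b, a]] = [[0.6969, -0.9331],
 [-0.9331, 1.4528]].

Step 4 — quadratic form (x̄ - mu_0)^T · S^{-1} · (x̄ - mu_0):
  S^{-1} · (x̄ - mu_0) = (-1.9252, 3.0354),
  (x̄ - mu_0)^T · [...] = (0.25)·(-1.9252) + (2.25)·(3.0354) = 6.3484.

Step 5 — scale by n: T² = 4 · 6.3484 = 25.3937.

T² ≈ 25.3937


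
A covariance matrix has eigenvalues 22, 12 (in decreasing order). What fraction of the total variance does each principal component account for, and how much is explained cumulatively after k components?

Step 1 — total variance = trace(Sigma) = Σ λ_i = 22 + 12 = 34.

Step 2 — fraction explained by component i = λ_i / Σ λ:
  PC1: 22/34 = 0.6471
  PC2: 12/34 = 0.3529

Step 3 — cumulative fraction after k components = (λ_1 + ... + λ_k) / Σ λ:
  k = 1: 22/34 = 0.6471
  k = 2: (22 + 12)/34 = 34/34 = 1

Summary (fraction, with percent):

explained: PC1 0.6471 (64.71%), PC2 0.3529 (35.29%);  cumulative: 0.6471, 1


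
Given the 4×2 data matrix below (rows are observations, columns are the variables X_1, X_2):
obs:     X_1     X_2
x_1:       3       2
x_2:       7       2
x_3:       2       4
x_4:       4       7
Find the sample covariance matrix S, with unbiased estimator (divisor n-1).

Step 1 — column means:
  mean(X_1) = (3 + 7 + 2 + 4) / 4 = 16/4 = 4
  mean(X_2) = (2 + 2 + 4 + 7) / 4 = 15/4 = 3.75

Step 2 — sample covariance S[i,j] = (1/(n-1)) · Σ_k (x_{k,i} - mean_i) · (x_{k,j} - mean_j), with n-1 = 3.
  S[X_1,X_1] = ((-1)·(-1) + (3)·(3) + (-2)·(-2) + (0)·(0)) / 3 = 14/3 = 4.6667
  S[X_1,X_2] = ((-1)·(-1.75) + (3)·(-1.75) + (-2)·(0.25) + (0)·(3.25)) / 3 = -4/3 = -1.3333
  S[X_2,X_2] = ((-1.75)·(-1.75) + (-1.75)·(-1.75) + (0.25)·(0.25) + (3.25)·(3.25)) / 3 = 16.75/3 = 5.5833

S is symmetric (S[j,i] = S[i,j]). Assembling:

S = [[4.6667, -1.3333],
 [-1.3333, 5.5833]]


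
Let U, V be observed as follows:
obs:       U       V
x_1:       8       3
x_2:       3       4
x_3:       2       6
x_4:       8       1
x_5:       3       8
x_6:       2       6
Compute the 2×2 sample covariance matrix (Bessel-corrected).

Step 1 — column means:
  mean(U) = (8 + 3 + 2 + 8 + 3 + 2) / 6 = 26/6 = 4.3333
  mean(V) = (3 + 4 + 6 + 1 + 8 + 6) / 6 = 28/6 = 4.6667

Step 2 — sample covariance S[i,j] = (1/(n-1)) · Σ_k (x_{k,i} - mean_i) · (x_{k,j} - mean_j), with n-1 = 5.
  S[U,U] = ((3.6667)·(3.6667) + (-1.3333)·(-1.3333) + (-2.3333)·(-2.3333) + (3.6667)·(3.6667) + (-1.3333)·(-1.3333) + (-2.3333)·(-2.3333)) / 5 = 41.3333/5 = 8.2667
  S[U,V] = ((3.6667)·(-1.6667) + (-1.3333)·(-0.6667) + (-2.3333)·(1.3333) + (3.6667)·(-3.6667) + (-1.3333)·(3.3333) + (-2.3333)·(1.3333)) / 5 = -29.3333/5 = -5.8667
  S[V,V] = ((-1.6667)·(-1.6667) + (-0.6667)·(-0.6667) + (1.3333)·(1.3333) + (-3.6667)·(-3.6667) + (3.3333)·(3.3333) + (1.3333)·(1.3333)) / 5 = 31.3333/5 = 6.2667

S is symmetric (S[j,i] = S[i,j]). Assembling:

S = [[8.2667, -5.8667],
 [-5.8667, 6.2667]]


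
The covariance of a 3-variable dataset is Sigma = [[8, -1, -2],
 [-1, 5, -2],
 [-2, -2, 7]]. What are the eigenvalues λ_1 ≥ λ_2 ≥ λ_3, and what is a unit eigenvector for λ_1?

Step 1 — characteristic polynomial p(λ) = det(λI - Sigma) = λ³ - tr·λ² + c_1·λ - det, where tr = trace, c_1 = sum of the principal 2×2 minors, det = det(Sigma):
  tr = 8 + 5 + 7 = 20,
  c_1 = (8·5 - (-1)²) + (8·7 - (-2)²) + (5·7 - (-2)²) = 39 + 52 + 31 = 122,
  det = 8·(5·7 - (-2)²) - (-1)·((-1)·7 - (-2)·(-2)) + (-2)·((-1)·(-2) - 5·(-2)) = 8·(31) - (-1)·(-11) + (-2)·(12) = 213.
  So p(λ) = λ³ - 20λ² + 122λ - 213.
Step 2 — look for an integer root (rational root theorem: any rational root is an integer divisor of 213). Testing λ = 3:
  p(3) = 27 - 180 + 366 - 213 = 0  ✓
  Dividing out (λ - 3): p(λ) = (λ - 3)(λ² - 17λ + 71).
Step 3 — remaining eigenvalues from the quadratic λ² - 17λ + 71 = 0:
  Δ = 17² - 4·71 = 289 - 284 = 5,  λ = (17 ± √5)/2 = (17 ± 2.2361)/2 ≈ 9.618 or 7.382.
  Sorted: λ_1 = 9.618,  λ_2 = 7.382,  λ_3 = 3  (check: sum = 20 = tr ✓).

Step 4 — unit eigenvector for λ_1 ≈ 9.618: v spans the null space of (Sigma - λ_1 I), whose rows are
  r_1 = (-1.618, -1, -2),  r_2 = (-1, -4.618, -2),  r_3 = (-2, -2, -2.618).
  v is orthogonal to every row, so take v ∝ r_1 × r_2 = ((-1)·(-2) - (-2)·(-4.618), (-2)·(-1) - (-1.618)·(-2), (-1.618)·(-4.618) - (-1)·(-1)) ≈ (-7.2361, -1.2361, 6.4721).
  Rescale (multiply by -1 so the first nonzero entry is positive): u = (7.2361, 1.2361, -6.4721).
  ||u|| = √((7.2361)² + (1.2361)² + (-6.4721)²) = √(95.7771) ≈ 9.7866,  v_1 = u/||u|| ≈ (0.7394, 0.1263, -0.6613) (||v_1|| = 1).

λ_1 = 9.618,  λ_2 = 7.382,  λ_3 = 3;  v_1 ≈ (0.7394, 0.1263, -0.6613)


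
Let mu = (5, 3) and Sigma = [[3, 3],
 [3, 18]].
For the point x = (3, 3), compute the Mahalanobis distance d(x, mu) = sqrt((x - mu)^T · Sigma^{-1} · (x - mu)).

Step 1 — centre the observation: (x - mu) = (-2, 0).

Step 2 — invert Sigma. det(Sigma) = 3·18 - (3)² = 45.
  Sigma^{-1} = (1/det) · [[d, -b], [-b, a]] = [[0.4, -0.0667],
 [-0.0667, 0.0667]].

Step 3 — form the quadratic (x - mu)^T · Sigma^{-1} · (x - mu):
  Sigma^{-1} · (x - mu) = (-0.8, 0.1333).
  (x - mu)^T · [Sigma^{-1} · (x - mu)] = (-2)·(-0.8) + (0)·(0.1333) = 1.6.

Step 4 — take square root: d = √(1.6) ≈ 1.2649.

d(x, mu) = √(1.6) ≈ 1.2649


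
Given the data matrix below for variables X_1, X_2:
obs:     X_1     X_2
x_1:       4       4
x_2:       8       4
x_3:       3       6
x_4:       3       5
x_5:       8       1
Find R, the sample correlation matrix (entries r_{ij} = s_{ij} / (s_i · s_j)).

Step 1 — column means:
  mean(X_1) = (4 + 8 + 3 + 3 + 8) / 5 = 26/5 = 5.2
  mean(X_2) = (4 + 4 + 6 + 5 + 1) / 5 = 20/5 = 4

Step 2 — sample variances and covariances s[i,j] = (1/(n-1)) · Σ_k (x_{k,i} - mean_i) · (x_{k,j} - mean_j), with n-1 = 4:
  s[X_1,X_1] = ((-1.2)·(-1.2) + (2.8)·(2.8) + (-2.2)·(-2.2) + (-2.2)·(-2.2) + (2.8)·(2.8)) / 4 = 26.8/4 = 6.7
  s[X_1,X_2] = ((-1.2)·(0) + (2.8)·(0) + (-2.2)·(2) + (-2.2)·(1) + (2.8)·(-3)) / 4 = -15/4 = -3.75
  s[X_2,X_2] = ((0)·(0) + (0)·(0) + (2)·(2) + (1)·(1) + (-3)·(-3)) / 4 = 14/4 = 3.5
  Sample standard deviations s_i = √(s[i,i]):
  s(X_1) = √(6.7) = 2.5884
  s(X_2) = √(3.5) = 1.8708

Step 3 — r_{ij} = s_{ij} / (s_i · s_j):
  r[X_1,X_1] = 1 (diagonal).
  r[X_1,X_2] = -3.75 / (2.5884 · 1.8708) = -3.75 / 4.8425 = -0.7744
  r[X_2,X_2] = 1 (diagonal).

R is symmetric with unit diagonal. Assembling:

R = [[1, -0.7744],
 [-0.7744, 1]]


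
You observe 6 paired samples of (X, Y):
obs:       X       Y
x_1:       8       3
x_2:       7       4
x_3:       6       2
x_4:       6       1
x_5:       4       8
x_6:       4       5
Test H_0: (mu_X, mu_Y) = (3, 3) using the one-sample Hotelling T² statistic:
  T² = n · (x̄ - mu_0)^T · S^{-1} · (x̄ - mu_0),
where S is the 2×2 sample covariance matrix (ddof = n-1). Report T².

Step 1 — sample mean vector:
  mean(X) = (8 + 7 + 6 + 6 + 4 + 4) / 6 = 35/6 = 5.8333
  mean(Y) = (3 + 4 + 2 + 1 + 8 + 5) / 6 = 23/6 = 3.8333
  x̄ = (5.8333, 3.8333),  deviation x̄ - mu_0 = (5.8333, 3.8333) - (3, 3) = (2.8333, 0.8333).

Step 2 — sample covariance matrix, S[i,j] = (1/(n-1)) · Σ_k (x_{k,i} - mean_i) · (x_{k,j} - mean_j), divisor n-1 = 5:
  S[X,X] = ((2.1667)·(2.1667) + (1.1667)·(1.1667) + (0.1667)·(0.1667) + (0.1667)·(0.1667) + (-1.8333)·(-1.8333) + (-1.8333)·(-1.8333)) / 5 = 12.8333/5 = 2.5667
  S[X,Y] = ((2.1667)·(-0.8333) + (1.1667)·(0.1667) + (0.1667)·(-1.8333) + (0.1667)·(-2.8333) + (-1.8333)·(4.1667) + (-1.8333)·(1.1667)) / 5 = -12.1667/5 = -2.4333
  S[Y,Y] = ((-0.8333)·(-0.8333) + (0.1667)·(0.1667) + (-1.8333)·(-1.8333) + (-2.8333)·(-2.8333) + (4.1667)·(4.1667) + (1.1667)·(1.1667)) / 5 = 30.8333/5 = 6.1667
  S = [[2.5667, -2.4333],
 [-2.4333, 6.1667]].

Step 3 — invert S. det(S) = 2.5667·6.1667 - (-2.4333)² = 9.9067.
  S^{-1} = (1/det) · [[d, -b], [-b, a]] = [[0.6225, 0.2456],
 [0.2456, 0.2591]].

Step 4 — quadratic form (x̄ - mu_0)^T · S^{-1} · (x̄ - mu_0):
  S^{-1} · (x̄ - mu_0) = (1.9684, 0.9118),
  (x̄ - mu_0)^T · [...] = (2.8333)·(1.9684) + (0.8333)·(0.9118) = 6.3369.

Step 5 — scale by n: T² = 6 · 6.3369 = 38.0215.

T² ≈ 38.0215


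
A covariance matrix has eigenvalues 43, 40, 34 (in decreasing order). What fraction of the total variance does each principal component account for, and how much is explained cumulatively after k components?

Step 1 — total variance = trace(Sigma) = Σ λ_i = 43 + 40 + 34 = 117.

Step 2 — fraction explained by component i = λ_i / Σ λ:
  PC1: 43/117 = 0.3675
  PC2: 40/117 = 0.3419
  PC3: 34/117 = 0.2906

Step 3 — cumulative fraction after k components = (λ_1 + ... + λ_k) / Σ λ:
  k = 1: 43/117 = 0.3675
  k = 2: (43 + 40)/117 = 83/117 = 0.7094
  k = 3: (43 + 40 + 34)/117 = 117/117 = 1

Summary (fraction, with percent):

explained: PC1 0.3675 (36.75%), PC2 0.3419 (34.19%), PC3 0.2906 (29.06%);  cumulative: 0.3675, 0.7094, 1


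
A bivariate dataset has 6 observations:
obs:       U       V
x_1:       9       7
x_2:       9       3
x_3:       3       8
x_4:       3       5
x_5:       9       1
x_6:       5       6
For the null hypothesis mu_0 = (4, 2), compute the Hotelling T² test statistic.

Step 1 — sample mean vector:
  mean(U) = (9 + 9 + 3 + 3 + 9 + 5) / 6 = 38/6 = 6.3333
  mean(V) = (7 + 3 + 8 + 5 + 1 + 6) / 6 = 30/6 = 5
  x̄ = (6.3333, 5),  deviation x̄ - mu_0 = (6.3333, 5) - (4, 2) = (2.3333, 3).

Step 2 — sample covariance matrix, S[i,j] = (1/(n-1)) · Σ_k (x_{k,i} - mean_i) · (x_{k,j} - mean_j), divisor n-1 = 5:
  S[U,U] = ((2.6667)·(2.6667) + (2.6667)·(2.6667) + (-3.3333)·(-3.3333) + (-3.3333)·(-3.3333) + (2.6667)·(2.6667) + (-1.3333)·(-1.3333)) / 5 = 45.3333/5 = 9.0667
  S[U,V] = ((2.6667)·(2) + (2.6667)·(-2) + (-3.3333)·(3) + (-3.3333)·(0) + (2.6667)·(-4) + (-1.3333)·(1)) / 5 = -22/5 = -4.4
  S[V,V] = ((2)·(2) + (-2)·(-2) + (3)·(3) + (0)·(0) + (-4)·(-4) + (1)·(1)) / 5 = 34/5 = 6.8
  S = [[9.0667, -4.4],
 [-4.4, 6.8]].

Step 3 — invert S. det(S) = 9.0667·6.8 - (-4.4)² = 42.2933.
  S^{-1} = (1/det) · [[d, -b], [-b, a]] = [[0.1608, 0.104],
 [0.104, 0.2144]].

Step 4 — quadratic form (x̄ - mu_0)^T · S^{-1} · (x̄ - mu_0):
  S^{-1} · (x̄ - mu_0) = (0.6873, 0.8859),
  (x̄ - mu_0)^T · [...] = (2.3333)·(0.6873) + (3)·(0.8859) = 4.2612.

Step 5 — scale by n: T² = 6 · 4.2612 = 25.5675.

T² ≈ 25.5675


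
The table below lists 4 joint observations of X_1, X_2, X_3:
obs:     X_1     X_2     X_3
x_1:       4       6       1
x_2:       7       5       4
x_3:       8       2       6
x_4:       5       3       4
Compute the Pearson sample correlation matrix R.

Step 1 — column means:
  mean(X_1) = (4 + 7 + 8 + 5) / 4 = 24/4 = 6
  mean(X_2) = (6 + 5 + 2 + 3) / 4 = 16/4 = 4
  mean(X_3) = (1 + 4 + 6 + 4) / 4 = 15/4 = 3.75

Step 2 — sample variances and covariances s[i,j] = (1/(n-1)) · Σ_k (x_{k,i} - mean_i) · (x_{k,j} - mean_j), with n-1 = 3:
  s[X_1,X_1] = ((-2)·(-2) + (1)·(1) + (2)·(2) + (-1)·(-1)) / 3 = 10/3 = 3.3333
  s[X_1,X_2] = ((-2)·(2) + (1)·(1) + (2)·(-2) + (-1)·(-1)) / 3 = -6/3 = -2
  s[X_1,X_3] = ((-2)·(-2.75) + (1)·(0.25) + (2)·(2.25) + (-1)·(0.25)) / 3 = 10/3 = 3.3333
  s[X_2,X_2] = ((2)·(2) + (1)·(1) + (-2)·(-2) + (-1)·(-1)) / 3 = 10/3 = 3.3333
  s[X_2,X_3] = ((2)·(-2.75) + (1)·(0.25) + (-2)·(2.25) + (-1)·(0.25)) / 3 = -10/3 = -3.3333
  s[X_3,X_3] = ((-2.75)·(-2.75) + (0.25)·(0.25) + (2.25)·(2.25) + (0.25)·(0.25)) / 3 = 12.75/3 = 4.25
  Sample standard deviations s_i = √(s[i,i]):
  s(X_1) = √(3.3333) = 1.8257
  s(X_2) = √(3.3333) = 1.8257
  s(X_3) = √(4.25) = 2.0616

Step 3 — r_{ij} = s_{ij} / (s_i · s_j):
  r[X_1,X_1] = 1 (diagonal).
  r[X_1,X_2] = -2 / (1.8257 · 1.8257) = -2 / 3.3333 = -0.6
  r[X_1,X_3] = 3.3333 / (1.8257 · 2.0616) = 3.3333 / 3.7639 = 0.8856
  r[X_2,X_2] = 1 (diagonal).
  r[X_2,X_3] = -3.3333 / (1.8257 · 2.0616) = -3.3333 / 3.7639 = -0.8856
  r[X_3,X_3] = 1 (diagonal).

R is symmetric with unit diagonal. Assembling:

R = [[1, -0.6, 0.8856],
 [-0.6, 1, -0.8856],
 [0.8856, -0.8856, 1]]


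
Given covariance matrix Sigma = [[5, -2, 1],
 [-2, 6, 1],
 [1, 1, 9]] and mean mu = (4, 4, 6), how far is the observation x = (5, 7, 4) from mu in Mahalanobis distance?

Step 1 — centre the observation: (x - mu) = (1, 3, -2).

Step 2 — invert Sigma (cofactor / det for 3×3, or solve directly):
  Sigma^{-1} = [[0.242, 0.0868, -0.0365],
 [0.0868, 0.2009, -0.032],
 [-0.0365, -0.032, 0.1187]].

Step 3 — form the quadratic (x - mu)^T · Sigma^{-1} · (x - mu):
  Sigma^{-1} · (x - mu) = (0.5753, 0.7534, -0.3699).
  (x - mu)^T · [Sigma^{-1} · (x - mu)] = (1)·(0.5753) + (3)·(0.7534) + (-2)·(-0.3699) = 3.5753.

Step 4 — take square root: d = √(3.5753) ≈ 1.8909.

d(x, mu) = √(3.5753) ≈ 1.8909


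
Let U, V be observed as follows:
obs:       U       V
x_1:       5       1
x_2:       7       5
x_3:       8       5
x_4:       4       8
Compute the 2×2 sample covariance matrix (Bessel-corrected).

Step 1 — column means:
  mean(U) = (5 + 7 + 8 + 4) / 4 = 24/4 = 6
  mean(V) = (1 + 5 + 5 + 8) / 4 = 19/4 = 4.75

Step 2 — sample covariance S[i,j] = (1/(n-1)) · Σ_k (x_{k,i} - mean_i) · (x_{k,j} - mean_j), with n-1 = 3.
  S[U,U] = ((-1)·(-1) + (1)·(1) + (2)·(2) + (-2)·(-2)) / 3 = 10/3 = 3.3333
  S[U,V] = ((-1)·(-3.75) + (1)·(0.25) + (2)·(0.25) + (-2)·(3.25)) / 3 = -2/3 = -0.6667
  S[V,V] = ((-3.75)·(-3.75) + (0.25)·(0.25) + (0.25)·(0.25) + (3.25)·(3.25)) / 3 = 24.75/3 = 8.25

S is symmetric (S[j,i] = S[i,j]). Assembling:

S = [[3.3333, -0.6667],
 [-0.6667, 8.25]]
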